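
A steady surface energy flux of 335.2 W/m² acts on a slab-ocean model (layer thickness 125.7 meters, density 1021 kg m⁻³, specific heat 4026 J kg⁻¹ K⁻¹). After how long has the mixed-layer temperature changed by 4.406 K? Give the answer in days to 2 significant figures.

79 days

Areal heat capacity C = ρ c_p D = 1021 × 4026 × 125.7 = 5.17×10^8 J m⁻² K⁻¹.
Time required: Δt = C ΔT / F = 5.17×10^8 × 4.406 / 335.2 = 6.79×10^6 s.
In days: 6.79×10^6 s / (86400 s/day) = 78.6 days.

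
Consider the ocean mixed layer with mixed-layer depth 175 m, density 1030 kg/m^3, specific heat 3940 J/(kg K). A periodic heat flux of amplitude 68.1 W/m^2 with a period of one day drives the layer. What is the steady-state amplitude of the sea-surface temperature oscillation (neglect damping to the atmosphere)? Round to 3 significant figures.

0.00132 K

Areal heat capacity C = ρ c_p D = 1030 × 3940 × 175 = 7.10×10^8 J/(m²·K).
Angular frequency ω = 2π / T = 2π / 86400 s = 7.27×10^-5 s⁻¹.
Cω = 7.10×10^8 × 7.27×10^-5 = 51600 W/(m²·K).
Amplitude A = F₀ / (Cω) = 68.1 / 51600 = 0.00132 K.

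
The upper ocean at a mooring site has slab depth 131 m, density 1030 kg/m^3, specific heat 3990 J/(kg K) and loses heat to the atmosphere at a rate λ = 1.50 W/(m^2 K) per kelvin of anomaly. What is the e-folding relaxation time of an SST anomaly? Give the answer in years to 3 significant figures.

11.4 years

Areal heat capacity C = ρ c_p D = 1030 × 3990 × 131 = 5.38×10^8 J/(m^2 K).
Relaxation time τ = C / λ = 5.38×10^8 / 1.50 = 3.59×10^8 s.
In years: 3.59×10^8 s / (3.156×10^7 s/year) = 11.4 years.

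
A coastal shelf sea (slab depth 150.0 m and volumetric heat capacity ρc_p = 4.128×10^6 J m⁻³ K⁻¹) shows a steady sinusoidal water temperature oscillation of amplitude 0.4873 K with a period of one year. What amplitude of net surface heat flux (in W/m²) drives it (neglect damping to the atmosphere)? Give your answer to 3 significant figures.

Areal heat capacity C = ρc_p × D = 4.128×10^6 × 150.0 = 6.19×10^8 J m⁻² K⁻¹.
ω = 2π / 3.15×10^7 s = 1.99×10^-7 s⁻¹.
Cω = 6.19×10^8 × 1.99×10^-7 = 123 W/(m²·K).
F₀ = A × Cω = 0.4873 × 123 = 60.1 W/m².

60.1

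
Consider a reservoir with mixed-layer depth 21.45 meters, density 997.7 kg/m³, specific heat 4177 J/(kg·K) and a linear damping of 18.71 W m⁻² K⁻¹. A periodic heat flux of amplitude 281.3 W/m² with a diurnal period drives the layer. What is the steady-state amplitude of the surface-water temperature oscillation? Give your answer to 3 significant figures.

Areal heat capacity C = ρ c_p D = 997.7 × 4177 × 21.45 = 8.94×10^7 J/(m²·K).
Angular frequency ω = 2π / T = 2π / 86400 s = 7.27×10^-5 s⁻¹.
√((Cω)² + λ²) = √((6500)² + 18.71²) = 6500 W/(m²·K).
Amplitude A = F₀ / √((Cω)²+λ²) = 281.3 / 6500 = 0.0433 K.

0.0433 K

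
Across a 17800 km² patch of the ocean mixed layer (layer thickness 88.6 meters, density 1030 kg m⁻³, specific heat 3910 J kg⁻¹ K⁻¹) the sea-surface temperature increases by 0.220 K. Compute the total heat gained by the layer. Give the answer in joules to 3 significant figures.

1.40×10^18 J

Areal heat capacity C = ρ c_p D = 1030 × 3910 × 88.6 = 3.57×10^8 J/(m^2 K).
Heat per unit area: q = C ΔT = 3.57×10^8 × 0.220 = 7.85×10^7 J/m².
Total heat: Q = q × A = 7.85×10^7 × (17800 × 10⁶ m²) = 1.40×10^18 J.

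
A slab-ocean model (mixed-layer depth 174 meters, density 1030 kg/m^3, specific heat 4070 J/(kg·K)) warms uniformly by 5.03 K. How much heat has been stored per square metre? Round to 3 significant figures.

3.67×10^9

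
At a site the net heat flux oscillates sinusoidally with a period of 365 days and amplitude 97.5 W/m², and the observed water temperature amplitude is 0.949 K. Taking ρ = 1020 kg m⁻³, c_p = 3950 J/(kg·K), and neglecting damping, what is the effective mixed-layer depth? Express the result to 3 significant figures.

ω = 2π / 3.15×10^7 s = 1.99×10^-7 s⁻¹.
Required C = F₀ / (A ω) = 97.5 / (0.949 × 1.99×10^-7) = 5.16×10^8 J/(m²·K).
D = C / (ρ c_p) = 5.16×10^8 / (1020 × 3950) = 128 m.

128 m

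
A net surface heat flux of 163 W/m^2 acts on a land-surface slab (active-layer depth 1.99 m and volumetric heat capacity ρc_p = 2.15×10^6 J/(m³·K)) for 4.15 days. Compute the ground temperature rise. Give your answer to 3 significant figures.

13.7 K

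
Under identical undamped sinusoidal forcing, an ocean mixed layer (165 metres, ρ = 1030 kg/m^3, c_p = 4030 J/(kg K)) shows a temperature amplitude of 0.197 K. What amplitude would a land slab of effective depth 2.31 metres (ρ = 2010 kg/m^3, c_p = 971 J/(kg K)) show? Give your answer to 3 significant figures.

C_ocean = 6.85×10^8 J/(m²·K); C_land = 4.51×10^6 J/(m²·K).
A ∝ 1/C ⇒ A_land = A_ocean × C_ocean/C_land = 0.197 × 152 = 29.9 K.

29.9 K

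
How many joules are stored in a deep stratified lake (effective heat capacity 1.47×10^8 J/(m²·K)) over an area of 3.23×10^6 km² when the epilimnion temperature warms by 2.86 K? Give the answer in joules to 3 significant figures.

1.36×10^21 J

Areal heat capacity C = 1.47×10^8 J/(m²·K) (given).
Heat per unit area: q = C ΔT = 1.47×10^8 × 2.86 = 4.20×10^8 J/m².
Total heat: Q = q × A = 4.20×10^8 × (3.23×10^6 × 10⁶ m²) = 1.36×10^21 J.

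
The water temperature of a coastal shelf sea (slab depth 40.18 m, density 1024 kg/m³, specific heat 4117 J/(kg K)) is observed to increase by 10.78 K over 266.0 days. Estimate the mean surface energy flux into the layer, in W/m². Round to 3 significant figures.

79.5

Areal heat capacity C = ρ c_p D = 1024 × 4117 × 40.18 = 1.69×10^8 J/(m²·K).
Required heat per unit area: Q = C ΔT = 1.69×10^8 × 10.78 = 1.83×10^9 J/m².
Flux F = Q / Δt = 1.83×10^9 / 2.30×10^7 s = 79.5 W/m².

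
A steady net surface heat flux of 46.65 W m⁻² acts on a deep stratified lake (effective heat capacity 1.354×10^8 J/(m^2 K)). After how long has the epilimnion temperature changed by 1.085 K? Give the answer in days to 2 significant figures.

Areal heat capacity C = 1.354×10^8 J/(m^2 K) (given).
Time required: Δt = C ΔT / F = 1.35×10^8 × 1.085 / 46.65 = 3.15×10^6 s.
In days: 3.15×10^6 s / (86400 s/day) = 36.4 days.

36 days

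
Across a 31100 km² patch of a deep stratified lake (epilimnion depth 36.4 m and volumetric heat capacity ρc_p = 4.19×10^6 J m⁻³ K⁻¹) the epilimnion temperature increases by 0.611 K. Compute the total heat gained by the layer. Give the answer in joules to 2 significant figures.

2.9×10^18 J

Areal heat capacity C = ρc_p × D = 4.19×10^6 × 36.4 = 1.53×10^8 J m⁻² K⁻¹.
Heat per unit area: q = C ΔT = 1.53×10^8 × 0.611 = 9.32×10^7 J/m².
Total heat: Q = q × A = 9.32×10^7 × (31100 × 10⁶ m²) = 2.90×10^18 J.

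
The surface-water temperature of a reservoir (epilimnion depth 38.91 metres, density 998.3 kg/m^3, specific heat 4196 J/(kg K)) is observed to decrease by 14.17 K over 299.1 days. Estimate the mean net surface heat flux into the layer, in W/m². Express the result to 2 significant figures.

Areal heat capacity C = ρ c_p D = 998.3 × 4196 × 38.91 = 1.63×10^8 J m⁻² K⁻¹.
Required heat per unit area: Q = C ΔT = 1.63×10^8 × -14.17 = -2.31×10^9 J/m².
Flux F = Q / Δt = -2.31×10^9 / 2.58×10^7 s = -89.4 W/m².

-89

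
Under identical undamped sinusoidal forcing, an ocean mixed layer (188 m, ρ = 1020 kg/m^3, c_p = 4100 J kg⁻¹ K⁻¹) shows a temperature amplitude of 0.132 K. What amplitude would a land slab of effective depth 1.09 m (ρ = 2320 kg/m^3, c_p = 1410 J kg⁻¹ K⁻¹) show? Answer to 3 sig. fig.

C_ocean = 7.86×10^8 J/(m²·K); C_land = 3.57×10^6 J/(m²·K).
A ∝ 1/C ⇒ A_land = A_ocean × C_ocean/C_land = 0.132 × 220 = 29.1 K.

29.1 K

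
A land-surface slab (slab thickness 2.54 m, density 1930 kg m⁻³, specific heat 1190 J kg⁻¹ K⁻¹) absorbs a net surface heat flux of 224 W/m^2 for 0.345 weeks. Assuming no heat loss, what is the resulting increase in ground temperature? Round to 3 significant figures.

Areal heat capacity C = ρ c_p D = 1930 × 1190 × 2.54 = 5.83×10^6 J m⁻² K⁻¹.
Net heat input Q = F Δt = 224 × (0.345 weeks × 6.048×10^5 s/week) = 4.67×10^7 J/m².
ΔT = Q / C = 4.67×10^7 / 5.83×10^6 = 8.01 K.

8.01 K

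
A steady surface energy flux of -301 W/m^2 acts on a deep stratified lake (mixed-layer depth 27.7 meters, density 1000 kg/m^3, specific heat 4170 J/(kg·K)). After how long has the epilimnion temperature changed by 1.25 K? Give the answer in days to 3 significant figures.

5.55 days

Areal heat capacity C = ρ c_p D = 1000 × 4170 × 27.7 = 1.16×10^8 J m⁻² K⁻¹.
Time required: Δt = C ΔT / F = 1.16×10^8 × -1.25 / -301 = 4.80×10^5 s.
In days: 4.80×10^5 s / (86400 s/day) = 5.55 days.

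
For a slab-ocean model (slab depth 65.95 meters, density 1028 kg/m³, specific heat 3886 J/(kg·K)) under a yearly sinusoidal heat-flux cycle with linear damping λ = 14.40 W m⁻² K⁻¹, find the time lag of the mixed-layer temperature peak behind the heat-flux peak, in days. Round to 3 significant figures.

Areal heat capacity C = ρ c_p D = 1028 × 3886 × 65.95 = 2.63×10^8 J/(m^2 K).
ω = 2π / 3.15×10^7 s = 1.99×10^-7 s⁻¹.
Phase lag φ = arctan(Cω/λ) = arctan(52.5/14.40) = 1.30 rad.
Time lag = φ / ω = 1.30 / 1.99×10^-7 = 6.54×10^6 s = 75.7 days.

75.7 days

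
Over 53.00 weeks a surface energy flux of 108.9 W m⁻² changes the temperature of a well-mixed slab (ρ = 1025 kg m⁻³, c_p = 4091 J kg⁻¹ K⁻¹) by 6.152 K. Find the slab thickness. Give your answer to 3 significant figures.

135 m

Heat input Q = F Δt = 108.9 × 3.21×10^7 s = 3.49×10^9 J/m².
Required areal heat capacity C = Q / ΔT = 5.67×10^8 J/(m²·K).
Depth D = C / (ρ c_p) = 5.67×10^8 / (1025 × 4091) = 135 m.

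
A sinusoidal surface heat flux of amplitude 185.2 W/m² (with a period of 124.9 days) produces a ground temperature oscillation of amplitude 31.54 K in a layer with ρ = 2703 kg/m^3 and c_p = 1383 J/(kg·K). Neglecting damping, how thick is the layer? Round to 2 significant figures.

ω = 2π / 1.08×10^7 s = 5.82×10^-7 s⁻¹.
Required C = F₀ / (A ω) = 185.2 / (31.54 × 5.82×10^-7) = 1.01×10^7 J/(m²·K).
D = C / (ρ c_p) = 1.01×10^7 / (2703 × 1383) = 2.70 m.

2.7 m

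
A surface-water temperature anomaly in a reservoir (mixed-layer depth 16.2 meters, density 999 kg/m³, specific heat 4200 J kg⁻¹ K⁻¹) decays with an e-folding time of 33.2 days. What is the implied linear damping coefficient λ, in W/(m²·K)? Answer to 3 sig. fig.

Areal heat capacity C = ρ c_p D = 999 × 4200 × 16.2 = 6.80×10^7 J m⁻² K⁻¹.
τ = 33.2 days = 2.87×10^6 s.
λ = C / τ = 6.80×10^7 / 2.87×10^6 = 23.7 W/(m²·K).

23.7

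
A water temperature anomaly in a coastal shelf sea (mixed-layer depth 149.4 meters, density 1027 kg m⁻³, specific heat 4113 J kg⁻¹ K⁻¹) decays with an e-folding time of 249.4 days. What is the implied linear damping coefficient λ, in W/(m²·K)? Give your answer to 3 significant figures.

Areal heat capacity C = ρ c_p D = 1027 × 4113 × 149.4 = 6.31×10^8 J m⁻² K⁻¹.
τ = 249.4 days = 2.15×10^7 s.
λ = C / τ = 6.31×10^8 / 2.15×10^7 = 29.3 W/(m²·K).

29.3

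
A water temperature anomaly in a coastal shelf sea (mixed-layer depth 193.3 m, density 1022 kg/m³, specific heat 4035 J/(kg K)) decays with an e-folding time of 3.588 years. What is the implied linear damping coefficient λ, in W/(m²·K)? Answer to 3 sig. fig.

Areal heat capacity C = ρ c_p D = 1022 × 4035 × 193.3 = 7.97×10^8 J/(m^2 K).
τ = 3.588 years = 1.13×10^8 s.
λ = C / τ = 7.97×10^8 / 1.13×10^8 = 7.04 W/(m²·K).

7.04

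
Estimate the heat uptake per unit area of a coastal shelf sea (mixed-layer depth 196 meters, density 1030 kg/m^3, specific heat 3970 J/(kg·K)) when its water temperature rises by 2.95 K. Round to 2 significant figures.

2.4×10^9

Areal heat capacity C = ρ c_p D = 1030 × 3970 × 196 = 8.01×10^8 J m⁻² K⁻¹.
ΔQ = C ΔT = 8.01×10^8 × 2.95 = 2.36×10^9 J/m².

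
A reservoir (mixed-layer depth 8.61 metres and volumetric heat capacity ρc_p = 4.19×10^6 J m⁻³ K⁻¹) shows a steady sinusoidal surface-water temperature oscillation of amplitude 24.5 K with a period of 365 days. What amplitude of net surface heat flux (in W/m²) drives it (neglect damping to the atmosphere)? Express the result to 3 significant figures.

Areal heat capacity C = ρc_p × D = 4.19×10^6 × 8.61 = 3.61×10^7 J/(m²·K).
ω = 2π / 3.15×10^7 s = 1.99×10^-7 s⁻¹.
Cω = 3.61×10^7 × 1.99×10^-7 = 7.19 W/(m²·K).
F₀ = A × Cω = 24.5 × 7.19 = 176 W/m².

176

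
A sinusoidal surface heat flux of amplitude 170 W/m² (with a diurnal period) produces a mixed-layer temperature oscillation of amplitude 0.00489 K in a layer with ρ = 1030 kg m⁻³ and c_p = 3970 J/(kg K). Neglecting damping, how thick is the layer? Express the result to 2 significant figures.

120 m

ω = 2π / 86400 s = 7.27×10^-5 s⁻¹.
Required C = F₀ / (A ω) = 170 / (0.00489 × 7.27×10^-5) = 4.78×10^8 J/(m²·K).
D = C / (ρ c_p) = 4.78×10^8 / (1030 × 3970) = 117 m.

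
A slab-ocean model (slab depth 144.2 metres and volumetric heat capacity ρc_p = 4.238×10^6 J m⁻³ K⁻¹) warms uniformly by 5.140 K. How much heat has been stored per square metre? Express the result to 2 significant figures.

3.1×10^9

Areal heat capacity C = ρc_p × D = 4.238×10^6 × 144.2 = 6.11×10^8 J/(m^2 K).
ΔQ = C ΔT = 6.11×10^8 × 5.140 = 3.14×10^9 J/m².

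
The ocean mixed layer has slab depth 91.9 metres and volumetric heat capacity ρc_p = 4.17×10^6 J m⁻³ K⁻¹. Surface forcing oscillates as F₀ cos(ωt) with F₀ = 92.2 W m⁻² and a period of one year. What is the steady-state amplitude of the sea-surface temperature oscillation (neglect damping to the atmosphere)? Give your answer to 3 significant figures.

Areal heat capacity C = ρc_p × D = 4.17×10^6 × 91.9 = 3.83×10^8 J/(m²·K).
Angular frequency ω = 2π / T = 2π / 3.15×10^7 s = 1.99×10^-7 s⁻¹.
Cω = 3.83×10^8 × 1.99×10^-7 = 76.4 W/(m²·K).
Amplitude A = F₀ / (Cω) = 92.2 / 76.4 = 1.21 K.

1.21 K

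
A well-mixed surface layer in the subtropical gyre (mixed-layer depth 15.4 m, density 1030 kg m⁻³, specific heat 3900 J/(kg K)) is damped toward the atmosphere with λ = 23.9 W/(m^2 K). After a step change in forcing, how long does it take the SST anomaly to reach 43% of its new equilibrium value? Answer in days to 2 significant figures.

Areal heat capacity C = ρ c_p D = 1030 × 3900 × 15.4 = 6.19×10^7 J/(m^2 K).
τ = C / λ = 6.19×10^7 / 23.9 = 2.59×10^6 s.
Fraction reached: 1 − e^(−t/τ) = 0.43 ⇒ t = −τ ln(1 − 0.43) = τ × 0.562.
t = 1.45×10^6 s = 16.8 days.

17 days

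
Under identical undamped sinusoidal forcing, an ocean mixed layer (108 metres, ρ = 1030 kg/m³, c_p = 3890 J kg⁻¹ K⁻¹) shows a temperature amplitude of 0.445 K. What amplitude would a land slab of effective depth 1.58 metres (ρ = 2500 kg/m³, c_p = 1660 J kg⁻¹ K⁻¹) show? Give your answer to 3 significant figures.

29.4 K

C_ocean = 4.33×10^8 J/(m²·K); C_land = 6.56×10^6 J/(m²·K).
A ∝ 1/C ⇒ A_land = A_ocean × C_ocean/C_land = 0.445 × 66.0 = 29.4 K.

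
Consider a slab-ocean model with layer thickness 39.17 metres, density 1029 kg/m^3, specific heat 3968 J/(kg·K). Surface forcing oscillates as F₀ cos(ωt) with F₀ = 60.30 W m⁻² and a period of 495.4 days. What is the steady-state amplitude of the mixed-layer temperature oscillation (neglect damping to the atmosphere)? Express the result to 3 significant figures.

2.57 K

Areal heat capacity C = ρ c_p D = 1029 × 3968 × 39.17 = 1.60×10^8 J/(m²·K).
Angular frequency ω = 2π / T = 2π / 4.28×10^7 s = 1.47×10^-7 s⁻¹.
Cω = 1.60×10^8 × 1.47×10^-7 = 23.5 W/(m²·K).
Amplitude A = F₀ / (Cω) = 60.30 / 23.5 = 2.57 K.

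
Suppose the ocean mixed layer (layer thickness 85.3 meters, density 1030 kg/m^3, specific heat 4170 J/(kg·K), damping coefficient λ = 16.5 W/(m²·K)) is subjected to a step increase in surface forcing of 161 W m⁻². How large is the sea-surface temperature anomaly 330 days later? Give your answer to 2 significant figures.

7.1 K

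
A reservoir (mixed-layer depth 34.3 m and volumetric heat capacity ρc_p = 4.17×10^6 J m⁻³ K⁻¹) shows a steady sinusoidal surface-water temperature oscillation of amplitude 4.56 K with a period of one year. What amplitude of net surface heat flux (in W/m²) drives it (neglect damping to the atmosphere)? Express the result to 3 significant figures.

Areal heat capacity C = ρc_p × D = 4.17×10^6 × 34.3 = 1.43×10^8 J/(m^2 K).
ω = 2π / 3.15×10^7 s = 1.99×10^-7 s⁻¹.
Cω = 1.43×10^8 × 1.99×10^-7 = 28.5 W/(m²·K).
F₀ = A × Cω = 4.56 × 28.5 = 130 W/m².

130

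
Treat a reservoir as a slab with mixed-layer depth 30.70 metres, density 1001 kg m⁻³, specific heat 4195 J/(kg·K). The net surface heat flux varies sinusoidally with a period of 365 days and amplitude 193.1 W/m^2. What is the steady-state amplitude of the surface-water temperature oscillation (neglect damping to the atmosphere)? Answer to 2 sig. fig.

Areal heat capacity C = ρ c_p D = 1001 × 4195 × 30.70 = 1.29×10^8 J/(m^2 K).
Angular frequency ω = 2π / T = 2π / 3.15×10^7 s = 1.99×10^-7 s⁻¹.
Cω = 1.29×10^8 × 1.99×10^-7 = 25.7 W/(m²·K).
Amplitude A = F₀ / (Cω) = 193.1 / 25.7 = 7.52 K.

7.5 K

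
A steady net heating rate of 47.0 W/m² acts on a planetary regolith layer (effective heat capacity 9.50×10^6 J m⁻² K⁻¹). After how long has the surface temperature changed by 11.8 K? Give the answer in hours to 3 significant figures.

663 hours

Areal heat capacity C = 9.50×10^6 J m⁻² K⁻¹ (given).
Time required: Δt = C ΔT / F = 9.50×10^6 × 11.8 / 47.0 = 2.39×10^6 s.
In hours: 2.39×10^6 s / (3600 s/hour) = 663 hours.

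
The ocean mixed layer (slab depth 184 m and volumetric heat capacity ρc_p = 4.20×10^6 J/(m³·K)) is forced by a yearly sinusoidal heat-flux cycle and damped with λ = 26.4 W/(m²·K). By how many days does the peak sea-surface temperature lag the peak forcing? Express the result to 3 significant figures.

Areal heat capacity C = ρc_p × D = 4.20×10^6 × 184 = 7.73×10^8 J/(m^2 K).
ω = 2π / 3.15×10^7 s = 1.99×10^-7 s⁻¹.
Phase lag φ = arctan(Cω/λ) = arctan(154/26.4) = 1.40 rad.
Time lag = φ / ω = 1.40 / 1.99×10^-7 = 7.03×10^6 s = 81.4 days.

81.4 days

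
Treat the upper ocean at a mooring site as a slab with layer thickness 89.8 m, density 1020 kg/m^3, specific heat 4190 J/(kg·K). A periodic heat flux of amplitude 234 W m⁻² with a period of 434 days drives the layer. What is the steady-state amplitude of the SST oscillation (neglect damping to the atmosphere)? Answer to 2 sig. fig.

Areal heat capacity C = ρ c_p D = 1020 × 4190 × 89.8 = 3.84×10^8 J/(m^2 K).
Angular frequency ω = 2π / T = 2π / 3.75×10^7 s = 1.68×10^-7 s⁻¹.
Cω = 3.84×10^8 × 1.68×10^-7 = 64.3 W/(m²·K).
Amplitude A = F₀ / (Cω) = 234 / 64.3 = 3.64 K.

3.6 K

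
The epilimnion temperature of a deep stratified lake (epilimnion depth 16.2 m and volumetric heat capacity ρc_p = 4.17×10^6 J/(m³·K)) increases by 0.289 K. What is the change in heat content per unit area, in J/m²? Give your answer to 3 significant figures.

Areal heat capacity C = ρc_p × D = 4.17×10^6 × 16.2 = 6.76×10^7 J m⁻² K⁻¹.
ΔQ = C ΔT = 6.76×10^7 × 0.289 = 1.95×10^7 J/m².

1.95×10^7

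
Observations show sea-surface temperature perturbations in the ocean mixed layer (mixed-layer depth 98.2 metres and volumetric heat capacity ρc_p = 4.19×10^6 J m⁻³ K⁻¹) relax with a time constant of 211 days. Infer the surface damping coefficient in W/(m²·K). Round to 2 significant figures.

23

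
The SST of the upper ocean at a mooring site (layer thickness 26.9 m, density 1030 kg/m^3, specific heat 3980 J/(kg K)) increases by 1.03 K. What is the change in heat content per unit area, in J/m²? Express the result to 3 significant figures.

Areal heat capacity C = ρ c_p D = 1030 × 3980 × 26.9 = 1.10×10^8 J/(m^2 K).
ΔQ = C ΔT = 1.10×10^8 × 1.03 = 1.14×10^8 J/m².

1.14×10^8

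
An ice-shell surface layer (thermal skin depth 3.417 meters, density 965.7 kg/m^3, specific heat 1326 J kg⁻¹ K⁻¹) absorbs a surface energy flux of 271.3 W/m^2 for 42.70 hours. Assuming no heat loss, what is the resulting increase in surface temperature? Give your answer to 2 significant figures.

9.5 K

Areal heat capacity C = ρ c_p D = 965.7 × 1326 × 3.417 = 4.38×10^6 J m⁻² K⁻¹.
Net heat input Q = F Δt = 271.3 × (42.70 hours × 3600 s/hour) = 4.17×10^7 J/m².
ΔT = Q / C = 4.17×10^7 / 4.38×10^6 = 9.53 K.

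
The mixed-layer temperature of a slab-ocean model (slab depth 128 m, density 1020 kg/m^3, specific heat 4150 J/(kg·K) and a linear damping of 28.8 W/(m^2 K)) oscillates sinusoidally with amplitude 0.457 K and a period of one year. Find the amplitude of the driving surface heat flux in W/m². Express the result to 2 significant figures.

51

Areal heat capacity C = ρ c_p D = 1020 × 4150 × 128 = 5.42×10^8 J/(m^2 K).
ω = 2π / 3.15×10^7 s = 1.99×10^-7 s⁻¹.
√((Cω)² + λ²) = √((108)² + 28.8²) = 112 W/(m²·K).
F₀ = A × √((Cω)²+λ²) = 0.457 × 112 = 51.1 W/m².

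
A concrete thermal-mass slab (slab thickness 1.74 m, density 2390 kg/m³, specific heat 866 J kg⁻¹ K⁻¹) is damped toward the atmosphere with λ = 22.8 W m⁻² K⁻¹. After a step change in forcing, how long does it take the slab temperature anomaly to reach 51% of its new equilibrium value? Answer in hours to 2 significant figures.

31 hours

Areal heat capacity C = ρ c_p D = 2390 × 866 × 1.74 = 3.60×10^6 J m⁻² K⁻¹.
τ = C / λ = 3.60×10^6 / 22.8 = 1.58×10^5 s.
Fraction reached: 1 − e^(−t/τ) = 0.51 ⇒ t = −τ ln(1 − 0.51) = τ × 0.713.
t = 1.13×10^5 s = 31.3 hours.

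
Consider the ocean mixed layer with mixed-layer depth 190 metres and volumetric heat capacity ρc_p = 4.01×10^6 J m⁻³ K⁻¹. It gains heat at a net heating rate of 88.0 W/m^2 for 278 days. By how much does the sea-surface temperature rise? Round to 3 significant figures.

Areal heat capacity C = ρc_p × D = 4.01×10^6 × 190 = 7.62×10^8 J/(m^2 K).
Net heat input Q = F Δt = 88.0 × (278 days × 86400 s/day) = 2.11×10^9 J/m².
ΔT = Q / C = 2.11×10^9 / 7.62×10^8 = 2.77 K.

2.77 K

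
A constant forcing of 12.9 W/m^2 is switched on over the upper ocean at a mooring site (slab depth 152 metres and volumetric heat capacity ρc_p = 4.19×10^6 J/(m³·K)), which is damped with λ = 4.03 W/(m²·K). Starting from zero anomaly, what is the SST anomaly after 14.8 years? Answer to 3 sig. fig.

Areal heat capacity C = ρc_p × D = 4.19×10^6 × 152 = 6.37×10^8 J m⁻² K⁻¹.
τ = C / λ = 6.37×10^8 / 4.03 = 1.58×10^8 s.
Equilibrium anomaly ΔT_eq = F / λ = 12.9 / 4.03 = 3.20 K.
t = 14.8 years = 4.67×10^8 s, so t/τ = 2.96.
ΔT(t) = ΔT_eq (1 − e^(−t/τ)) = 3.20 × (1 − e^−2.96) = 3.03 K.

3.03 K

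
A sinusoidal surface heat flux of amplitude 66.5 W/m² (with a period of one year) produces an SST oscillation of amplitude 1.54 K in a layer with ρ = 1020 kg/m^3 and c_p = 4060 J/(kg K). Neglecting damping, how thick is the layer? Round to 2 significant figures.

52 m

ω = 2π / 3.15×10^7 s = 1.99×10^-7 s⁻¹.
Required C = F₀ / (A ω) = 66.5 / (1.54 × 1.99×10^-7) = 2.17×10^8 J/(m²·K).
D = C / (ρ c_p) = 2.17×10^8 / (1020 × 4060) = 52.3 m.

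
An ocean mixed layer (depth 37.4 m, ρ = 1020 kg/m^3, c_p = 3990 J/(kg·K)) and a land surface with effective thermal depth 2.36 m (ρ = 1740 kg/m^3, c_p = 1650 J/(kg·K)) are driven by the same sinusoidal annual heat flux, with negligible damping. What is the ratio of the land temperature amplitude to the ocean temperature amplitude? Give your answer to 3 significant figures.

22.5

C_ocean = 1020 × 3990 × 37.4 = 1.52×10^8 J/(m²·K).
C_land = 1740 × 1650 × 2.36 = 6.78×10^6 J/(m²·K).
Undamped amplitude ∝ 1/C, so A_land/A_ocean = C_ocean/C_land = 22.5.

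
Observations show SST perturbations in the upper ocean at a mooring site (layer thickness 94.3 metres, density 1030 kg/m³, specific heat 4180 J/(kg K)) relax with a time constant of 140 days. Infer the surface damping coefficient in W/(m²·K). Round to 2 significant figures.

Areal heat capacity C = ρ c_p D = 1030 × 4180 × 94.3 = 4.06×10^8 J/(m²·K).
τ = 140 days = 1.21×10^7 s.
λ = C / τ = 4.06×10^8 / 1.21×10^7 = 33.6 W/(m²·K).

34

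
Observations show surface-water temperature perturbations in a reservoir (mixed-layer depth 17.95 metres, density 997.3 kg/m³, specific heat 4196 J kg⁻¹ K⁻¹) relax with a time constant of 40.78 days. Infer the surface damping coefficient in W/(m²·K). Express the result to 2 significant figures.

Areal heat capacity C = ρ c_p D = 997.3 × 4196 × 17.95 = 7.51×10^7 J/(m²·K).
τ = 40.78 days = 3.52×10^6 s.
λ = C / τ = 7.51×10^7 / 3.52×10^6 = 21.3 W/(m²·K).

21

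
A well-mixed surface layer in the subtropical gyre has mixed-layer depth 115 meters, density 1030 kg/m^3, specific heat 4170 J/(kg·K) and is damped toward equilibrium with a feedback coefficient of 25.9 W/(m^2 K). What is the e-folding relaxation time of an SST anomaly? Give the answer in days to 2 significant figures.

220 days

Areal heat capacity C = ρ c_p D = 1030 × 4170 × 115 = 4.94×10^8 J/(m²·K).
Relaxation time τ = C / λ = 4.94×10^8 / 25.9 = 1.91×10^7 s.
In days: 1.91×10^7 s / (86400 s/day) = 221 days.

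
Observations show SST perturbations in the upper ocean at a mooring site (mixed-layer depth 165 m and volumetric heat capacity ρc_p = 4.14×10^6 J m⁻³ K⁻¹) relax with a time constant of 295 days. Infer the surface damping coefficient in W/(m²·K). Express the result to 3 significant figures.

26.8

Areal heat capacity C = ρc_p × D = 4.14×10^6 × 165 = 6.83×10^8 J/(m^2 K).
τ = 295 days = 2.55×10^7 s.
λ = C / τ = 6.83×10^8 / 2.55×10^7 = 26.8 W/(m²·K).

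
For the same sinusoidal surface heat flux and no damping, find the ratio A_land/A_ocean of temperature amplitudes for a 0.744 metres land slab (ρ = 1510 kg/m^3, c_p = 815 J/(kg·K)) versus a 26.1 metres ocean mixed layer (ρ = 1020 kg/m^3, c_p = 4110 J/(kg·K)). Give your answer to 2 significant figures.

120

C_ocean = 1020 × 4110 × 26.1 = 1.09×10^8 J/(m²·K).
C_land = 1510 × 815 × 0.744 = 9.16×10^5 J/(m²·K).
Undamped amplitude ∝ 1/C, so A_land/A_ocean = C_ocean/C_land = 120.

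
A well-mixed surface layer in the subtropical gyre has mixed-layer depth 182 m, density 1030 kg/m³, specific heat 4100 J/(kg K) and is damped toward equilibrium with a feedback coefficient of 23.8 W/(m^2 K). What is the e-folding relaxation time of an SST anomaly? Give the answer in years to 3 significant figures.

Areal heat capacity C = ρ c_p D = 1030 × 4100 × 182 = 7.69×10^8 J m⁻² K⁻¹.
Relaxation time τ = C / λ = 7.69×10^8 / 23.8 = 3.23×10^7 s.
In years: 3.23×10^7 s / (3.156×10^7 s/year) = 1.02 years.

1.02 years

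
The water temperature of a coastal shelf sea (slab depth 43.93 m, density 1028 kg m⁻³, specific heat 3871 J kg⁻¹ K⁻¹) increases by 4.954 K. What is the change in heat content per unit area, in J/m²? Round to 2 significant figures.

8.7×10^8

Areal heat capacity C = ρ c_p D = 1028 × 3871 × 43.93 = 1.75×10^8 J/(m^2 K).
ΔQ = C ΔT = 1.75×10^8 × 4.954 = 8.66×10^8 J/m².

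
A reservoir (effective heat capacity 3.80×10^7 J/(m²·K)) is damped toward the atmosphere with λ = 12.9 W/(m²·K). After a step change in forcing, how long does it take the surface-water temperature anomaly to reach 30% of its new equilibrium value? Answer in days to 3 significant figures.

12.2 days

Areal heat capacity C = 3.80×10^7 J/(m²·K) (given).
τ = C / λ = 3.80×10^7 / 12.9 = 2.95×10^6 s.
Fraction reached: 1 − e^(−t/τ) = 0.30 ⇒ t = −τ ln(1 − 0.30) = τ × 0.357.
t = 1.05×10^6 s = 12.2 days.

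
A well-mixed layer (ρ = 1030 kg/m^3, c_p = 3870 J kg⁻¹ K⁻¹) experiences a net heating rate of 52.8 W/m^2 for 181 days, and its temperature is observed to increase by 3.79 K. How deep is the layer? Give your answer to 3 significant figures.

54.7 m

Heat input Q = F Δt = 52.8 × 1.56×10^7 s = 8.26×10^8 J/m².
Required areal heat capacity C = Q / ΔT = 2.18×10^8 J/(m²·K).
Depth D = C / (ρ c_p) = 2.18×10^8 / (1030 × 3870) = 54.7 m.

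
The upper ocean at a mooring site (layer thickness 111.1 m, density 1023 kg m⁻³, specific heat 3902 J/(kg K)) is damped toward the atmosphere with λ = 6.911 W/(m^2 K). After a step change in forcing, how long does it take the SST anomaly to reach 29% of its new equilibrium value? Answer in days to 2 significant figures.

Areal heat capacity C = ρ c_p D = 1023 × 3902 × 111.1 = 4.43×10^8 J/(m²·K).
τ = C / λ = 4.43×10^8 / 6.911 = 6.42×10^7 s.
Fraction reached: 1 − e^(−t/τ) = 0.29 ⇒ t = −τ ln(1 − 0.29) = τ × 0.342.
t = 2.20×10^7 s = 254 days.

250 days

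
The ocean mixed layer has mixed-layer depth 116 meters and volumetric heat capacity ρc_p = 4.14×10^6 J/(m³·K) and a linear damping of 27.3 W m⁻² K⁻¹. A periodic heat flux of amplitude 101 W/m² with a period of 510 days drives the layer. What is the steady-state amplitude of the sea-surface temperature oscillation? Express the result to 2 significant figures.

1.4 K

Areal heat capacity C = ρc_p × D = 4.14×10^6 × 116 = 4.80×10^8 J/(m²·K).
Angular frequency ω = 2π / T = 2π / 4.41×10^7 s = 1.43×10^-7 s⁻¹.
√((Cω)² + λ²) = √((68.5)² + 27.3²) = 73.7 W/(m²·K).
Amplitude A = F₀ / √((Cω)²+λ²) = 101 / 73.7 = 1.37 K.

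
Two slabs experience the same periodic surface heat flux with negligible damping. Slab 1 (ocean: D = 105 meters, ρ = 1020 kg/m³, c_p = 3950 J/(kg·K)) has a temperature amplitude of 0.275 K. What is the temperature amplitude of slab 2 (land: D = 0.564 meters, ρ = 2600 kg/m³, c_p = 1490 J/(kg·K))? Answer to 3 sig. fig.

53.2 K

C_ocean = 4.23×10^8 J/(m²·K); C_land = 2.18×10^6 J/(m²·K).
A ∝ 1/C ⇒ A_land = A_ocean × C_ocean/C_land = 0.275 × 194 = 53.2 K.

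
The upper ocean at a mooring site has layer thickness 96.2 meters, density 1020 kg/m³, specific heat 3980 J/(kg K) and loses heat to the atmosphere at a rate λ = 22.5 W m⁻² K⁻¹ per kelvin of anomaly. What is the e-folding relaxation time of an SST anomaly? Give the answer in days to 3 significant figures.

Areal heat capacity C = ρ c_p D = 1020 × 3980 × 96.2 = 3.91×10^8 J/(m^2 K).
Relaxation time τ = C / λ = 3.91×10^8 / 22.5 = 1.74×10^7 s.
In days: 1.74×10^7 s / (86400 s/day) = 201 days.

201 days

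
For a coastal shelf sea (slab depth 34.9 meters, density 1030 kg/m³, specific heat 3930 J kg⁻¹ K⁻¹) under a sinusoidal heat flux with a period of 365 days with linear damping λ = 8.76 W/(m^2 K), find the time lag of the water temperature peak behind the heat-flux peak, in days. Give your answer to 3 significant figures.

73.7 days

Areal heat capacity C = ρ c_p D = 1030 × 3930 × 34.9 = 1.41×10^8 J m⁻² K⁻¹.
ω = 2π / 3.15×10^7 s = 1.99×10^-7 s⁻¹.
Phase lag φ = arctan(Cω/λ) = arctan(28.1/8.76) = 1.27 rad.
Time lag = φ / ω = 1.27 / 1.99×10^-7 = 6.37×10^6 s = 73.7 days.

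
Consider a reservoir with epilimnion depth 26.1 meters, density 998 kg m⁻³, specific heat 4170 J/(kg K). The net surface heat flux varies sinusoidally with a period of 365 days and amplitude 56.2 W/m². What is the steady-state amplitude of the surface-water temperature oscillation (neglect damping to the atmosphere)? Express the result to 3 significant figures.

Areal heat capacity C = ρ c_p D = 998 × 4170 × 26.1 = 1.09×10^8 J/(m²·K).
Angular frequency ω = 2π / T = 2π / 3.15×10^7 s = 1.99×10^-7 s⁻¹.
Cω = 1.09×10^8 × 1.99×10^-7 = 21.6 W/(m²·K).
Amplitude A = F₀ / (Cω) = 56.2 / 21.6 = 2.60 K.

2.60 K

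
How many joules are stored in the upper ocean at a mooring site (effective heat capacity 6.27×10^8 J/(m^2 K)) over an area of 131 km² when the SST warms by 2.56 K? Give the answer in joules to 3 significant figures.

2.10×10^17 J

Areal heat capacity C = 6.27×10^8 J/(m^2 K) (given).
Heat per unit area: q = C ΔT = 6.27×10^8 × 2.56 = 1.61×10^9 J/m².
Total heat: Q = q × A = 1.61×10^9 × (131 × 10⁶ m²) = 2.10×10^17 J.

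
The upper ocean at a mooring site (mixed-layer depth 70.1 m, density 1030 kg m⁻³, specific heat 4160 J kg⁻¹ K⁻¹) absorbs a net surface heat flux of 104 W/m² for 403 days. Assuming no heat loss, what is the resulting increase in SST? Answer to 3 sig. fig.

12.1 K

Areal heat capacity C = ρ c_p D = 1030 × 4160 × 70.1 = 3.00×10^8 J/(m²·K).
Net heat input Q = F Δt = 104 × (403 days × 86400 s/day) = 3.62×10^9 J/m².
ΔT = Q / C = 3.62×10^9 / 3.00×10^8 = 12.1 K.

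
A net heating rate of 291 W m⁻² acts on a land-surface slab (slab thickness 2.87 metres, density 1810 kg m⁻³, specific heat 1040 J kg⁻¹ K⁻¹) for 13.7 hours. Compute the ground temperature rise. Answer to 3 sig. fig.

2.66 K

Areal heat capacity C = ρ c_p D = 1810 × 1040 × 2.87 = 5.40×10^6 J/(m^2 K).
Net heat input Q = F Δt = 291 × (13.7 hours × 3600 s/hour) = 1.44×10^7 J/m².
ΔT = Q / C = 1.44×10^7 / 5.40×10^6 = 2.66 K.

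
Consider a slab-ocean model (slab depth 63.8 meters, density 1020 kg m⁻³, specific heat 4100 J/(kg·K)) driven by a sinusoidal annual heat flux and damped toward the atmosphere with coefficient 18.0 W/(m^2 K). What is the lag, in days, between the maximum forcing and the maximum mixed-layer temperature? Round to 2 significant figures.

72 days

Areal heat capacity C = ρ c_p D = 1020 × 4100 × 63.8 = 2.67×10^8 J/(m^2 K).
ω = 2π / 3.15×10^7 s = 1.99×10^-7 s⁻¹.
Phase lag φ = arctan(Cω/λ) = arctan(53.2/18.0) = 1.24 rad.
Time lag = φ / ω = 1.24 / 1.99×10^-7 = 6.25×10^6 s = 72.3 days.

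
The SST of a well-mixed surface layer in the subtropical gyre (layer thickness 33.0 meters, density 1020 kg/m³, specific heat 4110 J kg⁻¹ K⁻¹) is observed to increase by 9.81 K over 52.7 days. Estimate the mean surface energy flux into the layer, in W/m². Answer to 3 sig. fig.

Areal heat capacity C = ρ c_p D = 1020 × 4110 × 33.0 = 1.38×10^8 J m⁻² K⁻¹.
Required heat per unit area: Q = C ΔT = 1.38×10^8 × 9.81 = 1.36×10^9 J/m².
Flux F = Q / Δt = 1.36×10^9 / 4.55×10^6 s = 298 W/m².

298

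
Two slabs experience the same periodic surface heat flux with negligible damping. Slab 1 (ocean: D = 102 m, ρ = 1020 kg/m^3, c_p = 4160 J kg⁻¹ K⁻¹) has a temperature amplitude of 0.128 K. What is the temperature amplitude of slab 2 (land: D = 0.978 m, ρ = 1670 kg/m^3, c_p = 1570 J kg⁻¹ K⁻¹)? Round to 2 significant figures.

22 K

C_ocean = 4.33×10^8 J/(m²·K); C_land = 2.56×10^6 J/(m²·K).
A ∝ 1/C ⇒ A_land = A_ocean × C_ocean/C_land = 0.128 × 169 = 21.6 K.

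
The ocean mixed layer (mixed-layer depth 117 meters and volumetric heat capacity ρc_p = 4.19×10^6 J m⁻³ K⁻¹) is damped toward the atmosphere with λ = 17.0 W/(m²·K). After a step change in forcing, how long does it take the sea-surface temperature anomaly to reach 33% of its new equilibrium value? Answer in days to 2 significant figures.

Areal heat capacity C = ρc_p × D = 4.19×10^6 × 117 = 4.90×10^8 J/(m²·K).
τ = C / λ = 4.90×10^8 / 17.0 = 2.88×10^7 s.
Fraction reached: 1 − e^(−t/τ) = 0.33 ⇒ t = −τ ln(1 − 0.33) = τ × 0.400.
t = 1.15×10^7 s = 134 days.

130 days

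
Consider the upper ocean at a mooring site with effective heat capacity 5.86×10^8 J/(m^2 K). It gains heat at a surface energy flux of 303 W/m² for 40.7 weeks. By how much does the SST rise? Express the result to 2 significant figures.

Areal heat capacity C = 5.86×10^8 J/(m^2 K) (given).
Net heat input Q = F Δt = 303 × (40.7 weeks × 6.048×10^5 s/week) = 7.46×10^9 J/m².
ΔT = Q / C = 7.46×10^9 / 5.86×10^8 = 12.7 K.

13 K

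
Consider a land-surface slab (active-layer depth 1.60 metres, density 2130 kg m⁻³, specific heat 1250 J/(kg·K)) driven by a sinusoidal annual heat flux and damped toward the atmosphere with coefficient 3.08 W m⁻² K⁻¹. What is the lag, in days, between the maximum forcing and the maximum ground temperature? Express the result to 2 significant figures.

16 days

Areal heat capacity C = ρ c_p D = 2130 × 1250 × 1.60 = 4.26×10^6 J/(m^2 K).
ω = 2π / 3.15×10^7 s = 1.99×10^-7 s⁻¹.
Phase lag φ = arctan(Cω/λ) = arctan(0.849/3.08) = 0.269 rad.
Time lag = φ / ω = 0.269 / 1.99×10^-7 = 1.35×10^6 s = 15.6 days.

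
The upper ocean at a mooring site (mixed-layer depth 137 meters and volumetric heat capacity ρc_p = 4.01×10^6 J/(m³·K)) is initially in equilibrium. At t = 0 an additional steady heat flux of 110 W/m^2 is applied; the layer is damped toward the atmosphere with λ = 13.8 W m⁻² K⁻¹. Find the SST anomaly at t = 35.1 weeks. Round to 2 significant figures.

3.3 K

Areal heat capacity C = ρc_p × D = 4.01×10^6 × 137 = 5.49×10^8 J m⁻² K⁻¹.
τ = C / λ = 5.49×10^8 / 13.8 = 3.98×10^7 s.
Equilibrium anomaly ΔT_eq = F / λ = 110 / 13.8 = 7.97 K.
t = 35.1 weeks = 2.12×10^7 s, so t/τ = 0.533.
ΔT(t) = ΔT_eq (1 − e^(−t/τ)) = 7.97 × (1 − e^−0.533) = 3.29 K.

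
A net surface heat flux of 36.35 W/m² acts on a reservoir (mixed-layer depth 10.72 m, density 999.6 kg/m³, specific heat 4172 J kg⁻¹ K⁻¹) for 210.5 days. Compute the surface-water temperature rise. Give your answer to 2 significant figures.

Areal heat capacity C = ρ c_p D = 999.6 × 4172 × 10.72 = 4.47×10^7 J/(m²·K).
Net heat input Q = F Δt = 36.35 × (210.5 days × 86400 s/day) = 6.61×10^8 J/m².
ΔT = Q / C = 6.61×10^8 / 4.47×10^7 = 14.8 K.

15 K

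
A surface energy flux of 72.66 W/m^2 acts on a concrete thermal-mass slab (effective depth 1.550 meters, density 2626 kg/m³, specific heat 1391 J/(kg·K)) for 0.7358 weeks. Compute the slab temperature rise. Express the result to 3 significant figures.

5.71 K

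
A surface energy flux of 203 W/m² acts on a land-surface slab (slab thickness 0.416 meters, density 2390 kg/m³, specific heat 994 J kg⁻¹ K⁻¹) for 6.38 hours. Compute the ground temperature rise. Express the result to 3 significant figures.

4.72 K

Areal heat capacity C = ρ c_p D = 2390 × 994 × 0.416 = 9.88×10^5 J/(m²·K).
Net heat input Q = F Δt = 203 × (6.38 hours × 3600 s/hour) = 4.66×10^6 J/m².
ΔT = Q / C = 4.66×10^6 / 9.88×10^5 = 4.72 K.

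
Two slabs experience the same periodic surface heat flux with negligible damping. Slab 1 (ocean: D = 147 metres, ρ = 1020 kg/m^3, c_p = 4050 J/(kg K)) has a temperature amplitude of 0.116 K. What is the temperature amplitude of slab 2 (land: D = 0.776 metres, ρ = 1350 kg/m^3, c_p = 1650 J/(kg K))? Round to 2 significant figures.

C_ocean = 6.07×10^8 J/(m²·K); C_land = 1.73×10^6 J/(m²·K).
A ∝ 1/C ⇒ A_land = A_ocean × C_ocean/C_land = 0.116 × 351 = 40.8 K.

41 K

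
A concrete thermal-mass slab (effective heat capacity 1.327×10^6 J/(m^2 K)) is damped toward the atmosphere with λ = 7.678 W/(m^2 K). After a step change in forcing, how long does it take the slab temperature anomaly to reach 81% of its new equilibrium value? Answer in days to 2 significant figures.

3.3 days

Areal heat capacity C = 1.327×10^6 J/(m^2 K) (given).
τ = C / λ = 1.33×10^6 / 7.678 = 1.73×10^5 s.
Fraction reached: 1 − e^(−t/τ) = 0.81 ⇒ t = −τ ln(1 − 0.81) = τ × 1.66.
t = 2.87×10^5 s = 3.32 days.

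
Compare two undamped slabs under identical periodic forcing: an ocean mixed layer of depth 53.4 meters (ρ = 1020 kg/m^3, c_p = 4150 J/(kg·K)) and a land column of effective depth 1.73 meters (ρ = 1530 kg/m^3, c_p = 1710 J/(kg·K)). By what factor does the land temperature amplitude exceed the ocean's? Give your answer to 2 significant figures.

50

C_ocean = 1020 × 4150 × 53.4 = 2.26×10^8 J/(m²·K).
C_land = 1530 × 1710 × 1.73 = 4.53×10^6 J/(m²·K).
Undamped amplitude ∝ 1/C, so A_land/A_ocean = C_ocean/C_land = 49.9.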